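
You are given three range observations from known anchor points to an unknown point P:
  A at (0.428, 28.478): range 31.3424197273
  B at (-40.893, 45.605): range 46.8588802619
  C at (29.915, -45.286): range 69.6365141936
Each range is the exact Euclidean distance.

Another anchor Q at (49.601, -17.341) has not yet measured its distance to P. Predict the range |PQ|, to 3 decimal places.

72.072

eq1: (x − 0.428)² + (y − 28.478)² = 31.3424197273²
eq2: (x + 40.893)² + (y − 45.605)² = 46.8588802619²
eq3: (x − 29.915)² + (y + 45.286)² = 69.6365141936²
eq1−eq3, eq1−eq2 (x²,y² cancel):
  58.974·x − 147.528·y = -1732.347482
  -82.642·x + 34.254·y = 1727.466421
det = 58.974·34.254 − -147.528·-82.642 = -10171.913580
x = (-1732.347482·34.254 − -147.528·1727.466421) / -10171.913580 = -19.220556
y = (58.974·1727.466421 − -1732.347482·-82.642) / -10171.913580 = 4.059124
|P − Q| = √((-19.220556 − 49.601)² + (4.059124 − -17.341)²) = 72.071991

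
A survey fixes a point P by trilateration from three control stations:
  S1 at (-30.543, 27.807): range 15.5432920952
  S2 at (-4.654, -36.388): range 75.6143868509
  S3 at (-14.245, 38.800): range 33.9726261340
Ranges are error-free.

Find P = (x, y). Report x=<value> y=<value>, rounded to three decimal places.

x=-46.059 y=26.883

eq1: (x + 30.543)² + (y − 27.807)² = 15.5432920952²
eq2: (x + 4.654)² + (y + 36.388)² = 75.6143868509²
eq3: (x + 14.245)² + (y − 38.800)² = 33.9726261340²
eq2−eq3, eq2−eq1 (x²,y² cancel):
  -19.182·x + 150.376·y = 4926.009937
  -51.778·x + 128.390·y = 5836.299408
det = -19.182·128.390 − 150.376·-51.778 = 5323.391548
x = (4926.009937·128.390 − 150.376·5836.299408) / 5323.391548 = -46.058784
y = (-19.182·5836.299408 − 4926.009937·-51.778) / 5323.391548 = 26.882683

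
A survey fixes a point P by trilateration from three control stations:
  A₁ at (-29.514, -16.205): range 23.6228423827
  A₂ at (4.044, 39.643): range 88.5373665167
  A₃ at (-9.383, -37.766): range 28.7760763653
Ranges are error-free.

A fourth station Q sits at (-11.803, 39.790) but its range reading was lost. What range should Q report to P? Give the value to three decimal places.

eq1: (x + 29.514)² + (y + 16.205)² = 23.6228423827²
eq2: (x − 4.044)² + (y − 39.643)² = 88.5373665167²
eq3: (x + 9.383)² + (y + 37.766)² = 28.7760763653²
eq1−eq3, eq1−eq2 (x²,y² cancel):
  40.262·x − 43.122·y = 110.609335
  67.116·x + 111.696·y = -6826.583423
det = 40.262·111.696 − -43.122·67.116 = 7391.280504
x = (110.609335·111.696 − -43.122·-6826.583423) / 7391.280504 = -38.155947
y = (40.262·-6826.583423 − 110.609335·67.116) / 7391.280504 = -38.190346
|P − Q| = √((-38.155947 − -11.803)² + (-38.190346 − 39.790)²) = 82.312892

82.313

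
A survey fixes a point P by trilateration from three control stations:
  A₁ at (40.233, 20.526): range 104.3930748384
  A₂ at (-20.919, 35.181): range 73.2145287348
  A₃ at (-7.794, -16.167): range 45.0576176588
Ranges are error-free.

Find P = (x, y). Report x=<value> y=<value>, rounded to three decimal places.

x=-49.969 y=-32.023

eq1: (x − 40.233)² + (y − 20.526)² = 104.3930748384²
eq2: (x + 20.919)² + (y − 35.181)² = 73.2145287348²
eq3: (x + 7.794)² + (y + 16.167)² = 45.0576176588²
eq1−eq3, eq1−eq2 (x²,y² cancel):
  -96.054·x − 73.386·y = 7149.832525
  -122.304·x + 29.310·y = 5172.843213
det = -96.054·29.310 − -73.386·-122.304 = -11790.744084
x = (7149.832525·29.310 − -73.386·5172.843213) / -11790.744084 = -49.969354
y = (-96.054·5172.843213 − 7149.832525·-122.304) / -11790.744084 = -32.023495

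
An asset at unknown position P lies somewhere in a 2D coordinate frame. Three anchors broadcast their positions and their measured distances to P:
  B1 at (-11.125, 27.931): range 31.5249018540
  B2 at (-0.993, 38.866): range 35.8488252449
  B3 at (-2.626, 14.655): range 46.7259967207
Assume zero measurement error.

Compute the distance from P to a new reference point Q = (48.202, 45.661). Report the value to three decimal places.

eq1: (x + 11.125)² + (y − 27.931)² = 31.5249018540²
eq2: (x + 0.993)² + (y − 38.866)² = 35.8488252449²
eq3: (x + 2.626)² + (y − 14.655)² = 46.7259967207²
eq2−eq3, eq2−eq1 (x²,y² cancel):
  -3.266·x − 48.422·y = -2188.067602
  -20.264·x − 21.870·y = -316.326784
det = -3.266·-21.870 − -48.422·-20.264 = -909.795988
x = (-2188.067602·-21.870 − -48.422·-316.326784) / -909.795988 = -35.761713
y = (-3.266·-316.326784 − -2188.067602·-20.264) / -909.795988 = 47.599549
|P − Q| = √((-35.761713 − 48.202)² + (47.599549 − 45.661)²) = 83.986088

83.986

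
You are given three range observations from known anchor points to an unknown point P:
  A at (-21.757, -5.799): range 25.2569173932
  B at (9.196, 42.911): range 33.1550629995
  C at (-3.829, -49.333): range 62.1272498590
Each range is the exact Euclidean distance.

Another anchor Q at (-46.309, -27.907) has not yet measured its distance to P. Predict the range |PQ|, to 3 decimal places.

eq1: (x + 21.757)² + (y + 5.799)² = 25.2569173932²
eq2: (x − 9.196)² + (y − 42.911)² = 33.1550629995²
eq3: (x + 3.829)² + (y + 49.333)² = 62.1272498590²
eq1−eq2, eq1−eq3 (x²,y² cancel):
  61.906·x + 97.420·y = 957.578561
  35.856·x − 87.068·y = -1280.472619
det = 61.906·-87.068 − 97.420·35.856 = -8883.123128
x = (957.578561·-87.068 − 97.420·-1280.472619) / -8883.123128 = -4.657055
y = (61.906·-1280.472619 − 957.578561·35.856) / -8883.123128 = 12.788731
|P − Q| = √((-4.657055 − -46.309)² + (12.788731 − -27.907)²) = 58.232526

58.233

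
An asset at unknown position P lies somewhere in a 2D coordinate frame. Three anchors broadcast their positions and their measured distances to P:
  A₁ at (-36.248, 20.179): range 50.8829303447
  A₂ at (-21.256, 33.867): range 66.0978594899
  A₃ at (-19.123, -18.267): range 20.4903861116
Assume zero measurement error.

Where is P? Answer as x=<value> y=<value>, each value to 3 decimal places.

eq1: (x + 36.248)² + (y − 20.179)² = 50.8829303447²
eq2: (x + 21.256)² + (y − 33.867)² = 66.0978594899²
eq3: (x + 19.123)² + (y + 18.267)² = 20.4903861116²
eq3−eq1, eq3−eq2 (x²,y² cancel):
  -34.250·x + 76.892·y = -1147.479550
  -4.266·x + 104.268·y = -3049.652299
det = -34.250·104.268 − 76.892·-4.266 = -3243.157728
x = (-1147.479550·104.268 − 76.892·-3049.652299) / -3243.157728 = -35.412544
y = (-34.250·-3049.652299 − -1147.479550·-4.266) / -3243.157728 = -30.697071

x=-35.413 y=-30.697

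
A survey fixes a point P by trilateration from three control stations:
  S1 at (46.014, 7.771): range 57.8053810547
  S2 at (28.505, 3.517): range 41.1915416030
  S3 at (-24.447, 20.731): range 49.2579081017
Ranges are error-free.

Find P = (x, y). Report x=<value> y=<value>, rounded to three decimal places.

eq1: (x − 46.014)² + (y − 7.771)² = 57.8053810547²
eq2: (x − 28.505)² + (y − 3.517)² = 41.1915416030²
eq3: (x + 24.447)² + (y − 20.731)² = 49.2579081017²
eq3−eq2, eq3−eq1 (x²,y² cancel):
  105.904·x − 34.428·y = 527.072555
  140.922·x − 25.920·y = 235.125899
det = 105.904·-25.920 − -34.428·140.922 = 2106.630936
x = (527.072555·-25.920 − -34.428·235.125899) / 2106.630936 = -2.642516
y = (105.904·235.125899 − 527.072555·140.922) / 2106.630936 = -23.438061

x=-2.643 y=-23.438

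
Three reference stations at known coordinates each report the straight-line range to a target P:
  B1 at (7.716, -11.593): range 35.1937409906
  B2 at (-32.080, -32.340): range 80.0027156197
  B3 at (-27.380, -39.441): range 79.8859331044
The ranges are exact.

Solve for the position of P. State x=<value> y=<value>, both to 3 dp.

x=37.439 y=7.252

eq1: (x − 7.716)² + (y + 11.593)² = 35.1937409906²
eq2: (x + 32.080)² + (y + 32.340)² = 80.0027156197²
eq3: (x + 27.380)² + (y + 39.441)² = 79.8859331044²
eq3−eq2, eq3−eq1 (x²,y² cancel):
  -9.400·x + 14.202·y = -248.927080
  70.192·x + 55.696·y = 3031.840327
det = -9.400·55.696 − 14.202·70.192 = -1520.409184
x = (-248.927080·55.696 − 14.202·3031.840327) / -1520.409184 = 37.438894
y = (-9.400·3031.840327 − -248.927080·70.192) / -1520.409184 = 7.252396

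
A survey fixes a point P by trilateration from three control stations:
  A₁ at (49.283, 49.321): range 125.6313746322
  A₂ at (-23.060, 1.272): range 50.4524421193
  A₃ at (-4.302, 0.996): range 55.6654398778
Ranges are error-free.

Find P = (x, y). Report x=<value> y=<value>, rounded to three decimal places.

eq1: (x − 49.283)² + (y − 49.321)² = 125.6313746322²
eq2: (x + 23.060)² + (y − 1.272)² = 50.4524421193²
eq3: (x + 4.302)² + (y − 0.996)² = 55.6654398778²
eq1−eq2, eq1−eq3 (x²,y² cancel):
  -144.686·x − 96.098·y = 8909.799830
  -107.170·x − 96.650·y = 7842.725185
det = -144.686·-96.650 − -96.098·-107.170 = 3685.079240
x = (8909.799830·-96.650 − -96.098·7842.725185) / 3685.079240 = -29.161367
y = (-144.686·7842.725185 − 8909.799830·-107.170) / 3685.079240 = -48.810155

x=-29.161 y=-48.810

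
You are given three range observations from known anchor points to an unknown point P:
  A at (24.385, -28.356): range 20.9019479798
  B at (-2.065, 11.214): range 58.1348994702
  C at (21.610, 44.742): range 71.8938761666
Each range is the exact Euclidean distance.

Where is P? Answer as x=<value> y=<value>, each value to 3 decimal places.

x=44.679 y=-23.350

eq1: (x − 24.385)² + (y + 28.356)² = 20.9019479798²
eq2: (x + 2.065)² + (y − 11.214)² = 58.1348994702²
eq3: (x − 21.610)² + (y − 44.742)² = 71.8938761666²
eq1−eq2, eq1−eq3 (x²,y² cancel):
  -52.900·x + 79.140·y = -4211.448047
  -5.550·x + 146.196·y = -3661.690298
det = -52.900·146.196 − 79.140·-5.550 = -7294.541400
x = (-4211.448047·146.196 − 79.140·-3661.690298) / -7294.541400 = 44.678708
y = (-52.900·-3661.690298 − -4211.448047·-5.550) / -7294.541400 = -23.350321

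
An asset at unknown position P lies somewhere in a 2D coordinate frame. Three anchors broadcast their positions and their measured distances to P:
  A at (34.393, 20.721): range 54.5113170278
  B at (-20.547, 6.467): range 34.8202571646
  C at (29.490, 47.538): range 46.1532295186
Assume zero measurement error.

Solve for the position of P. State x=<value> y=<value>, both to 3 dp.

x=-16.200 y=41.015

eq1: (x − 34.393)² + (y − 20.721)² = 54.5113170278²
eq2: (x + 20.547)² + (y − 6.467)² = 34.8202571646²
eq3: (x − 29.490)² + (y − 47.538)² = 46.1532295186²
eq1−eq2, eq1−eq3 (x²,y² cancel):
  -109.880·x − 28.508·y = 610.796383
  -9.806·x + 53.634·y = 2358.646343
det = -109.880·53.634 − -28.508·-9.806 = -6172.853368
x = (610.796383·53.634 − -28.508·2358.646343) / -6172.853368 = -16.199922
y = (-109.880·2358.646343 − 610.796383·-9.806) / -6172.853368 = 41.014840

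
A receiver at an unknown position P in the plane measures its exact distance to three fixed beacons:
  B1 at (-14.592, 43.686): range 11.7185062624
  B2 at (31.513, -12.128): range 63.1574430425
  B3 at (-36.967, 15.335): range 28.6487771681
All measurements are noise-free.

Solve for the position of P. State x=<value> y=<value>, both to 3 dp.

eq1: (x + 14.592)² + (y − 43.686)² = 11.7185062624²
eq2: (x − 31.513)² + (y + 12.128)² = 63.1574430425²
eq3: (x + 36.967)² + (y − 15.335)² = 28.6487771681²
eq1−eq2, eq1−eq3 (x²,y² cancel):
  92.210·x − 111.628·y = -4832.774730
  -44.750·x − 56.702·y = -1203.100790
det = 92.210·-56.702 − -111.628·-44.750 = -10223.844420
x = (-4832.774730·-56.702 − -111.628·-1203.100790) / -10223.844420 = -13.666900
y = (92.210·-1203.100790 − -4832.774730·-44.750) / -10223.844420 = 32.004066

x=-13.667 y=32.004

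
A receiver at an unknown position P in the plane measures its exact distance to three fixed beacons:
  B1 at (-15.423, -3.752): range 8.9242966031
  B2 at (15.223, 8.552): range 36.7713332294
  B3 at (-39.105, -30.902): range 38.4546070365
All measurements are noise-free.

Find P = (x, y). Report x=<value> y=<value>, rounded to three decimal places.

x=-21.142 y=3.099

eq1: (x + 15.423)² + (y + 3.752)² = 8.9242966031²
eq2: (x − 15.223)² + (y − 8.552)² = 36.7713332294²
eq3: (x + 39.105)² + (y + 30.902)² = 38.4546070365²
eq1−eq3, eq1−eq2 (x²,y² cancel):
  -47.364·x − 54.300·y = 833.074464
  61.292·x + 24.608·y = -1219.557878
det = -47.364·24.608 − -54.300·61.292 = 2162.622288
x = (833.074464·24.608 − -54.300·-1219.557878) / 2162.622288 = -21.141785
y = (-47.364·-1219.557878 − 833.074464·61.292) / 2162.622288 = 3.099172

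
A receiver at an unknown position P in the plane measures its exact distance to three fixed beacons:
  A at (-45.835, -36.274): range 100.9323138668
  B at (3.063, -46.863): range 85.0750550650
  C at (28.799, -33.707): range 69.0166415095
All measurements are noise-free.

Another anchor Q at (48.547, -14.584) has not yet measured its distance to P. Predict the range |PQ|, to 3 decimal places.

eq1: (x + 45.835)² + (y + 36.274)² = 100.9323138668²
eq2: (x − 3.063)² + (y + 46.863)² = 85.0750550650²
eq3: (x − 28.799)² + (y + 33.707)² = 69.0166415095²
eq3−eq1, eq3−eq2 (x²,y² cancel):
  -149.268·x − 5.134·y = -3972.929126
  -51.472·x − 26.312·y = -2234.489701
det = -149.268·-26.312 − -5.134·-51.472 = 3663.282368
x = (-3972.929126·-26.312 − -5.134·-2234.489701) / 3663.282368 = 25.404496
y = (-149.268·-2234.489701 − -3972.929126·-51.472) / 3663.282368 = 35.226114
|P − Q| = √((25.404496 − 48.547)² + (35.226114 − -14.584)²) = 54.923792

54.924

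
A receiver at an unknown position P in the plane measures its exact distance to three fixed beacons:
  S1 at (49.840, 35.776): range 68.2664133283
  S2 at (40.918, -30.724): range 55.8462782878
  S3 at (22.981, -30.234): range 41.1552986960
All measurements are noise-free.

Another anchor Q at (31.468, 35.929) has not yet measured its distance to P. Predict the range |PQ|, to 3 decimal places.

eq1: (x − 49.840)² + (y − 35.776)² = 68.2664133283²
eq2: (x − 40.918)² + (y + 30.724)² = 55.8462782878²
eq3: (x − 22.981)² + (y + 30.234)² = 41.1552986960²
eq2−eq1, eq2−eq3 (x²,y² cancel):
  17.844·x + 133.000·y = -395.795514
  -35.874·x + 0.980·y = 249.022405
det = 17.844·0.980 − 133.000·-35.874 = 4788.729120
x = (-395.795514·0.980 − 133.000·249.022405) / 4788.729120 = -6.997234
y = (17.844·249.022405 − -395.795514·-35.874) / 4788.729120 = -2.037119
|P − Q| = √((-6.997234 − 31.468)² + (-2.037119 − 35.929)²) = 54.046281

54.046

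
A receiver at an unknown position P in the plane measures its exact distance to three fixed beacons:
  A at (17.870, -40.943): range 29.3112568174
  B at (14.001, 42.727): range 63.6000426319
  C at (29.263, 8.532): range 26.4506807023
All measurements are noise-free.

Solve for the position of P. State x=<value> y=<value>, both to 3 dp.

eq1: (x − 17.870)² + (y + 40.943)² = 29.3112568174²
eq2: (x − 14.001)² + (y − 42.727)² = 63.6000426319²
eq3: (x − 29.263)² + (y − 8.532)² = 26.4506807023²
eq1−eq2, eq1−eq3 (x²,y² cancel):
  -7.738·x + 167.340·y = -3159.857266
  22.786·x + 98.950·y = -907.036689
det = -7.738·98.950 − 167.340·22.786 = -4578.684340
x = (-3159.857266·98.950 − 167.340·-907.036689) / -4578.684340 = 35.137683
y = (-7.738·-907.036689 − -3159.857266·22.786) / -4578.684340 = -17.258049

x=35.138 y=-17.258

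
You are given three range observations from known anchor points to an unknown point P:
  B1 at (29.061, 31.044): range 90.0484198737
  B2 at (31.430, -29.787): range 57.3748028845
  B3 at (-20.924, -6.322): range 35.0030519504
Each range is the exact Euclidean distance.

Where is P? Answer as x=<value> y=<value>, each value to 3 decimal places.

x=-24.817 y=-41.108

eq1: (x − 29.061)² + (y − 31.044)² = 90.0484198737²
eq2: (x − 31.430)² + (y + 29.787)² = 57.3748028845²
eq3: (x + 20.924)² + (y + 6.322)² = 35.0030519504²
eq1−eq2, eq1−eq3 (x²,y² cancel):
  4.738·x − 121.662·y = 4883.688528
  -99.970·x − 74.732·y = 5553.014079
det = 4.738·-74.732 − -121.662·-99.970 = -12516.630356
x = (4883.688528·-74.732 − -121.662·5553.014079) / -12516.630356 = -24.816822
y = (4.738·5553.014079 − 4883.688528·-99.970) / -12516.630356 = -41.107911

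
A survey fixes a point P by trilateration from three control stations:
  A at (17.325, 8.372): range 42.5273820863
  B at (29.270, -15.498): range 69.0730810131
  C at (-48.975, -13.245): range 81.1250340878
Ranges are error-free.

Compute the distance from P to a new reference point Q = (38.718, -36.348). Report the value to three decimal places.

91.948

eq1: (x − 17.325)² + (y − 8.372)² = 42.5273820863²
eq2: (x − 29.270)² + (y + 15.498)² = 69.0730810131²
eq3: (x + 48.975)² + (y + 13.245)² = 81.1250340878²
eq3−eq1, eq3−eq2 (x²,y² cancel):
  132.600·x + 43.234·y = 2568.958288
  156.490·x − 4.506·y = 333.120889
det = 132.600·-4.506 − 43.234·156.490 = -7363.184260
x = (2568.958288·-4.506 − 43.234·333.120889) / -7363.184260 = 3.528076
y = (132.600·333.120889 − 2568.958288·156.490) / -7363.184260 = 48.599144
|P − Q| = √((3.528076 − 38.718)² + (48.599144 − -36.348)²) = 91.947529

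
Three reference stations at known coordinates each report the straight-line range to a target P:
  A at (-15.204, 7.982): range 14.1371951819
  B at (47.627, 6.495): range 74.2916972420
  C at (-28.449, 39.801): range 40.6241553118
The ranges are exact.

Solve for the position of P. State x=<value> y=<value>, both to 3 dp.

x=-26.309 y=-0.767

eq1: (x + 15.204)² + (y − 7.982)² = 14.1371951819²
eq2: (x − 47.627)² + (y − 6.495)² = 74.2916972420²
eq3: (x + 28.449)² + (y − 39.801)² = 40.6241553118²
eq3−eq1, eq3−eq2 (x²,y² cancel):
  26.490·x − 63.638·y = -648.129555
  152.152·x − 66.612·y = -3951.883332
det = 26.490·-66.612 − -63.638·152.152 = 7918.097096
x = (-648.129555·-66.612 − -63.638·-3951.883332) / 7918.097096 = -26.308941
y = (26.490·-3951.883332 − -648.129555·152.152) / 7918.097096 = -0.766748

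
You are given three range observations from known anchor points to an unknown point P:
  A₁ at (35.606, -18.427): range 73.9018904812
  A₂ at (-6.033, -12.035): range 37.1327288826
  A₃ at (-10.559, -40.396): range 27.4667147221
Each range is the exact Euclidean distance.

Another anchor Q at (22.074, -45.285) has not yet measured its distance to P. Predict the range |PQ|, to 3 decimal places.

eq1: (x − 35.606)² + (y + 18.427)² = 73.9018904812²
eq2: (x + 6.033)² + (y + 12.035)² = 37.1327288826²
eq3: (x + 10.559)² + (y + 40.396)² = 27.4667147221²
eq1−eq2, eq1−eq3 (x²,y² cancel):
  -83.278·x + 12.784·y = 2656.546611
  -92.330·x − 43.938·y = 4843.056731
det = -83.278·-43.938 − 12.784·-92.330 = 4839.415484
x = (2656.546611·-43.938 − 12.784·4843.056731) / 4839.415484 = -36.912925
y = (-83.278·4843.056731 − 2656.546611·-92.330) / 4839.415484 = -32.657070
|P − Q| = √((-36.912925 − 22.074)² + (-32.657070 − -45.285)²) = 60.323478

60.323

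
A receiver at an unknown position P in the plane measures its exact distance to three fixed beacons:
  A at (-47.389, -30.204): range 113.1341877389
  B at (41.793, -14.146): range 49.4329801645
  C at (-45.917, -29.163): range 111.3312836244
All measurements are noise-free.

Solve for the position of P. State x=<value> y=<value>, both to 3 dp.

eq1: (x + 47.389)² + (y + 30.204)² = 113.1341877389²
eq2: (x − 41.793)² + (y + 14.146)² = 49.4329801645²
eq3: (x + 45.917)² + (y + 29.163)² = 111.3312836244²
eq1−eq3, eq1−eq2 (x²,y² cancel):
  2.944·x + 2.082·y = 205.542243
  178.364·x + 32.116·y = 9144.490135
det = 2.944·32.116 − 2.082·178.364 = -276.804344
x = (205.542243·32.116 − 2.082·9144.490135) / -276.804344 = 44.932943
y = (2.944·9144.490135 − 205.542243·178.364) / -276.804344 = 35.187156

x=44.933 y=35.187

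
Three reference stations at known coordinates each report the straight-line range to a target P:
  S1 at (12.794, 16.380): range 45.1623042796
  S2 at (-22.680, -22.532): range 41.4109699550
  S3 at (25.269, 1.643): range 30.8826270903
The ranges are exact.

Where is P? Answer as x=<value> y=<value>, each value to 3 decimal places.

eq1: (x − 12.794)² + (y − 16.380)² = 45.1623042796²
eq2: (x + 22.680)² + (y + 22.532)² = 41.4109699550²
eq3: (x − 25.269)² + (y − 1.643)² = 30.8826270903²
eq3−eq2, eq3−eq1 (x²,y² cancel):
  -95.898·x − 48.350·y = -380.280163
  -24.950·x + 29.474·y = -1295.128046
det = -95.898·29.474 − -48.350·-24.950 = -4032.830152
x = (-380.280163·29.474 − -48.350·-1295.128046) / -4032.830152 = 18.306702
y = (-95.898·-1295.128046 − -380.280163·-24.950) / -4032.830152 = -28.444590

x=18.307 y=-28.445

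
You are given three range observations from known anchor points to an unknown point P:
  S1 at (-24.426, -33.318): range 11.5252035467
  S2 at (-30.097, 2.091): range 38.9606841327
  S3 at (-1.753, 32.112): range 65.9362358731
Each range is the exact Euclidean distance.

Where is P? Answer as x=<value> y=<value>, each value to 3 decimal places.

eq1: (x + 24.426)² + (y + 33.318)² = 11.5252035467²
eq2: (x + 30.097)² + (y − 2.091)² = 38.9606841327²
eq3: (x + 1.753)² + (y − 32.112)² = 65.9362358731²
eq1−eq3, eq1−eq2 (x²,y² cancel):
  45.346·x + 130.860·y = -4887.221931
  -11.342·x + 70.818·y = -2181.621501
det = 45.346·70.818 − 130.860·-11.342 = 4695.527148
x = (-4887.221931·70.818 − 130.860·-2181.621501) / 4695.527148 = -12.909369
y = (45.346·-2181.621501 − -4887.221931·-11.342) / 4695.527148 = -32.873557

x=-12.909 y=-32.874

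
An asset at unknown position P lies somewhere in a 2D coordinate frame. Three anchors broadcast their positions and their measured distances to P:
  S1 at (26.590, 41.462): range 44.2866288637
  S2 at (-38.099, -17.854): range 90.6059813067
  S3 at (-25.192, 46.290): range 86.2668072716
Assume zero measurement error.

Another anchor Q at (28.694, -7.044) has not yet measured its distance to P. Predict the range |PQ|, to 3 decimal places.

23.800

eq1: (x − 26.590)² + (y − 41.462)² = 44.2866288637²
eq2: (x + 38.099)² + (y + 17.854)² = 90.6059813067²
eq3: (x + 25.192)² + (y − 46.290)² = 86.2668072716²
eq2−eq1, eq2−eq3 (x²,y² cancel):
  129.378·x + 118.632·y = 6903.964779
  25.814·x + 128.288·y = 1774.583659
det = 129.378·128.288 − 118.632·25.814 = 13535.278416
x = (6903.964779·128.288 − 118.632·1774.583659) / 13535.278416 = 49.882493
y = (129.378·1774.583659 − 6903.964779·25.814) / 13535.278416 = 3.795499
|P − Q| = √((49.882493 − 28.694)² + (3.795499 − -7.044)²) = 23.800146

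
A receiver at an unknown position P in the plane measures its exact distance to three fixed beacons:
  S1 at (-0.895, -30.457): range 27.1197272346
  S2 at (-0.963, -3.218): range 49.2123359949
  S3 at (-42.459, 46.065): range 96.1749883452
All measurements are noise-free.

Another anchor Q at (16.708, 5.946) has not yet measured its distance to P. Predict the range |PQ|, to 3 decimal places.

eq1: (x + 0.895)² + (y + 30.457)² = 27.1197272346²
eq2: (x + 0.963)² + (y + 3.218)² = 49.2123359949²
eq3: (x + 42.459)² + (y − 46.065)² = 96.1749883452²
eq3−eq1, eq3−eq2 (x²,y² cancel):
  83.128·x − 153.044·y = 5517.827746
  82.992·x − 98.566·y = 2914.306356
det = 83.128·-98.566 − -153.044·82.992 = 4507.833200
x = (5517.827746·-98.566 − -153.044·2914.306356) / 4507.833200 = -21.707349
y = (83.128·2914.306356 − 5517.827746·82.992) / 4507.833200 = -47.844517
|P − Q| = √((-21.707349 − 16.708)² + (-47.844517 − 5.946)²) = 66.099612

66.100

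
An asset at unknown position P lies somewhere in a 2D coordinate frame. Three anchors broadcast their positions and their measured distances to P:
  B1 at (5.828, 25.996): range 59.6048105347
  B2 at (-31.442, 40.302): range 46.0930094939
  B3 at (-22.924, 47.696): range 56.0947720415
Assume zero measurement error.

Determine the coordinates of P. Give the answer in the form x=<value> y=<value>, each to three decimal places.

eq1: (x − 5.828)² + (y − 25.996)² = 59.6048105347²
eq2: (x + 31.442)² + (y − 40.302)² = 46.0930094939²
eq3: (x + 22.924)² + (y − 47.696)² = 56.0947720415²
eq3−eq1, eq3−eq2 (x²,y² cancel):
  57.504·x − 43.400·y = -2496.770580
  -17.036·x − 14.788·y = 834.490302
det = 57.504·-14.788 − -43.400·-17.036 = -1589.731552
x = (-2496.770580·-14.788 − -43.400·834.490302) / -1589.731552 = -46.007216
y = (57.504·834.490302 − -2496.770580·-17.036) / -1589.731552 = -3.429225

x=-46.007 y=-3.429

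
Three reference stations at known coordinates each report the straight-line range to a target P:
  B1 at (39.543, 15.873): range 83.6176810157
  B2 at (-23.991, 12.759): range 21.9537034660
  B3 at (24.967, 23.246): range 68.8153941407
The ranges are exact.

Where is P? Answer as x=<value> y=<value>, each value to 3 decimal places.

x=-43.840 y=22.140

eq1: (x − 39.543)² + (y − 15.873)² = 83.6176810157²
eq2: (x + 23.991)² + (y − 12.759)² = 21.9537034660²
eq3: (x − 24.967)² + (y − 23.246)² = 68.8153941407²
eq3−eq1, eq3−eq2 (x²,y² cancel):
  29.152·x − 14.746·y = -1604.484735
  -97.916·x − 20.974·y = 3828.225932
det = 29.152·-20.974 − -14.746·-97.916 = -2055.303384
x = (-1604.484735·-20.974 − -14.746·3828.225932) / -2055.303384 = -43.839505
y = (29.152·3828.225932 − -1604.484735·-97.916) / -2055.303384 = 22.139936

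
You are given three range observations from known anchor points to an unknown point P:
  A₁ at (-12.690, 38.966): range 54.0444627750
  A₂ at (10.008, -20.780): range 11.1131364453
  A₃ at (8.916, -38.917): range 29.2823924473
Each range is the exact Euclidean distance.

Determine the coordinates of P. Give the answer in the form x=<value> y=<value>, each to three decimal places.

x=10.821 y=-9.697

eq1: (x + 12.690)² + (y − 38.966)² = 54.0444627750²
eq2: (x − 10.008)² + (y + 20.780)² = 11.1131364453²
eq3: (x − 8.916)² + (y + 38.917)² = 29.2823924473²
eq2−eq1, eq2−eq3 (x²,y² cancel):
  -45.396·x + 119.492·y = -1649.885363
  -2.184·x − 36.274·y = 328.102775
det = -45.396·-36.274 − 119.492·-2.184 = 1907.665032
x = (-1649.885363·-36.274 − 119.492·328.102775) / 1907.665032 = 10.820707
y = (-45.396·328.102775 − -1649.885363·-2.184) / 1907.665032 = -9.696620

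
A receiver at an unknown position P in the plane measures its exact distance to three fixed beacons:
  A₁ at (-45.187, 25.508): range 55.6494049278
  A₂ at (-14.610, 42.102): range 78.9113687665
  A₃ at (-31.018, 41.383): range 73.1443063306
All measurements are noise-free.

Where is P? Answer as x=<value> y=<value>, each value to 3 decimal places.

eq1: (x + 45.187)² + (y − 25.508)² = 55.6494049278²
eq2: (x + 14.610)² + (y − 42.102)² = 78.9113687665²
eq3: (x + 31.018)² + (y − 41.383)² = 73.1443063306²
eq1−eq2, eq1−eq3 (x²,y² cancel):
  61.154·x + 33.188·y = -3836.640381
  28.338·x + 31.750·y = -2271.087300
det = 61.154·31.750 − 33.188·28.338 = 1001.157956
x = (-3836.640381·31.750 − 33.188·-2271.087300) / 1001.157956 = -46.386773
y = (61.154·-2271.087300 − -3836.640381·28.338) / 1001.157956 = -30.128470

x=-46.387 y=-30.128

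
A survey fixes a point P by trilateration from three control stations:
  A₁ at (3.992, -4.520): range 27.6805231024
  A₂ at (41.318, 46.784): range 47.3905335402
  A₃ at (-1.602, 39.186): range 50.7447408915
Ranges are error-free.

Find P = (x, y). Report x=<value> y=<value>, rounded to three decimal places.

eq1: (x − 3.992)² + (y + 4.520)² = 27.6805231024²
eq2: (x − 41.318)² + (y − 46.784)² = 47.3905335402²
eq3: (x + 1.602)² + (y − 39.186)² = 50.7447408915²
eq1−eq2, eq1−eq3 (x²,y² cancel):
  74.652·x + 102.608·y = 2379.902006
  -11.188·x + 87.412·y = -307.074833
det = 74.652·87.412 − 102.608·-11.188 = 7673.458928
x = (2379.902006·87.412 − 102.608·-307.074833) / 7673.458928 = 31.216734
y = (74.652·-307.074833 − 2379.902006·-11.188) / 7673.458928 = 0.482519

x=31.217 y=0.483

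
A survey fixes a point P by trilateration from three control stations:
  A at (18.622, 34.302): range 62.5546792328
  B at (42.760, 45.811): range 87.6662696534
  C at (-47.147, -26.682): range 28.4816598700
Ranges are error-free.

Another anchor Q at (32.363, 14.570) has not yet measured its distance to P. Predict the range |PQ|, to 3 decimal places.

61.096

eq1: (x − 18.622)² + (y − 34.302)² = 62.5546792328²
eq2: (x − 42.760)² + (y − 45.811)² = 87.6662696534²
eq3: (x + 47.147)² + (y + 26.682)² = 28.4816598700²
eq2−eq1, eq2−eq3 (x²,y² cancel):
  -48.276·x − 23.018·y = 1368.627708
  -179.814·x − 144.986·y = 5881.873298
det = -48.276·-144.986 − -23.018·-179.814 = 2860.385484
x = (1368.627708·-144.986 − -23.018·5881.873298) / 2860.385484 = -22.040000
y = (-48.276·5881.873298 − 1368.627708·-179.814) / 2860.385484 = -13.234193
|P − Q| = √((-22.040000 − 32.363)² + (-13.234193 − 14.570)²) = 61.096314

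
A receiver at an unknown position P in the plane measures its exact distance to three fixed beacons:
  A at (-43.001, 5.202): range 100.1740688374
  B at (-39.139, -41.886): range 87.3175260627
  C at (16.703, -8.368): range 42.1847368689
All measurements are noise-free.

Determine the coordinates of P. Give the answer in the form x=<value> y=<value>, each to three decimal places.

eq1: (x + 43.001)² + (y − 5.202)² = 100.1740688374²
eq2: (x + 39.139)² + (y + 41.886)² = 87.3175260627²
eq3: (x − 16.703)² + (y + 8.368)² = 42.1847368689²
eq2−eq3, eq2−eq1 (x²,y² cancel):
  111.684·x + 67.036·y = 2907.513649
  -7.724·x + 94.176·y = -3820.645222
det = 111.684·94.176 − 67.036·-7.724 = 11035.738448
x = (2907.513649·94.176 − 67.036·-3820.645222) / 11035.738448 = 48.020237
y = (111.684·-3820.645222 − 2907.513649·-7.724) / 11035.738448 = -36.630744

x=48.020 y=-36.631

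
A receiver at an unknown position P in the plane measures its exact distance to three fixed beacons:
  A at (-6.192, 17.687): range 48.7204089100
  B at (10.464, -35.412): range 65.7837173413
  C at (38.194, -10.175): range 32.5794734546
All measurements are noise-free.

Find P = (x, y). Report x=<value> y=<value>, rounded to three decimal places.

eq1: (x + 6.192)² + (y − 17.687)² = 48.7204089100²
eq2: (x − 10.464)² + (y + 35.412)² = 65.7837173413²
eq3: (x − 38.194)² + (y + 10.175)² = 32.5794734546²
eq1−eq3, eq1−eq2 (x²,y² cancel):
  88.772·x − 55.724·y = 2523.397582
  33.312·x − 106.198·y = -941.485016
det = 88.772·-106.198 − -55.724·33.312 = -7571.130968
x = (2523.397582·-106.198 − -55.724·-941.485016) / -7571.130968 = 42.324336
y = (88.772·-941.485016 − 2523.397582·33.312) / -7571.130968 = 22.141597

x=42.324 y=22.142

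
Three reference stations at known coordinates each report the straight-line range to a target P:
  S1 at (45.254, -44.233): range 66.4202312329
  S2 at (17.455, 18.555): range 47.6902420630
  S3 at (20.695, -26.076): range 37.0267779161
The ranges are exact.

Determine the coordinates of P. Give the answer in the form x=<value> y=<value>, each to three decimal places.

eq1: (x − 45.254)² + (y + 44.233)² = 66.4202312329²
eq2: (x − 17.455)² + (y − 18.555)² = 47.6902420630²
eq3: (x − 20.695)² + (y + 26.076)² = 37.0267779161²
eq3−eq1, eq3−eq2 (x²,y² cancel):
  49.118·x − 36.314·y = -144.422830
  -6.480·x + 89.262·y = -1362.652656
det = 49.118·89.262 − -36.314·-6.480 = 4149.056196
x = (-144.422830·89.262 − -36.314·-1362.652656) / 4149.056196 = -15.033501
y = (49.118·-1362.652656 − -144.422830·-6.480) / 4149.056196 = -16.357126

x=-15.034 y=-16.357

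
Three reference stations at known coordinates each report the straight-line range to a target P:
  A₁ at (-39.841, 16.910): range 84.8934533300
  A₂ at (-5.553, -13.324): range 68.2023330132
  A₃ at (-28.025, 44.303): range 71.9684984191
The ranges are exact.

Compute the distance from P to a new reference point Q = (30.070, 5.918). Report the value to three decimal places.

31.311

eq1: (x + 39.841)² + (y − 16.910)² = 84.8934533300²
eq2: (x + 5.553)² + (y + 13.324)² = 68.2023330132²
eq3: (x + 28.025)² + (y − 44.303)² = 71.9684984191²
eq1−eq3, eq1−eq2 (x²,y² cancel):
  23.632·x + 54.786·y = 2902.336707
  68.576·x − 60.468·y = 890.451594
det = 23.632·-60.468 − 54.786·68.576 = -5185.984512
x = (2902.336707·-60.468 − 54.786·890.451594) / -5185.984512 = 43.247869
y = (23.632·890.451594 − 2902.336707·68.576) / -5185.984512 = 34.320868
|P − Q| = √((43.247869 − 30.070)² + (34.320868 − 5.918)²) = 31.311007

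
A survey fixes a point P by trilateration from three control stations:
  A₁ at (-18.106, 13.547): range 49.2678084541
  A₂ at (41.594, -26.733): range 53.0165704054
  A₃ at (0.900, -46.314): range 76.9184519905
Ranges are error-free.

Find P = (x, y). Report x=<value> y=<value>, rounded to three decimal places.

eq1: (x + 18.106)² + (y − 13.547)² = 49.2678084541²
eq2: (x − 41.594)² + (y + 26.733)² = 53.0165704054²
eq3: (x − 0.900)² + (y + 46.314)² = 76.9184519905²
eq2−eq3, eq2−eq1 (x²,y² cancel):
  -81.388·x − 39.162·y = -3404.609048
  -119.400·x + 80.560·y = -1549.925892
det = -81.388·80.560 − -39.162·-119.400 = -11232.560080
x = (-3404.609048·80.560 − -39.162·-1549.925892) / -11232.560080 = 29.821652
y = (-81.388·-1549.925892 − -3404.609048·-119.400) / -11232.560080 = 24.960022

x=29.822 y=24.960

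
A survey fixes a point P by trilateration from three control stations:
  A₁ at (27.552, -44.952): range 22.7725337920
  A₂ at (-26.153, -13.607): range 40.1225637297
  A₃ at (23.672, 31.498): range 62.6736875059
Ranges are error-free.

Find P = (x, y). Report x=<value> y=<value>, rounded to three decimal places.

eq1: (x − 27.552)² + (y + 44.952)² = 22.7725337920²
eq2: (x + 26.153)² + (y + 13.607)² = 40.1225637297²
eq3: (x − 23.672)² + (y − 31.498)² = 62.6736875059²
eq1−eq2, eq1−eq3 (x²,y² cancel):
  -107.410·x + 62.690·y = -3001.896975
  -7.760·x + 152.900·y = -4636.710230
det = -107.410·152.900 − 62.690·-7.760 = -15936.514600
x = (-3001.896975·152.900 − 62.690·-4636.710230) / -15936.514600 = 10.561574
y = (-107.410·-4636.710230 − -3001.896975·-7.760) / -15936.514600 = -29.789094

x=10.562 y=-29.789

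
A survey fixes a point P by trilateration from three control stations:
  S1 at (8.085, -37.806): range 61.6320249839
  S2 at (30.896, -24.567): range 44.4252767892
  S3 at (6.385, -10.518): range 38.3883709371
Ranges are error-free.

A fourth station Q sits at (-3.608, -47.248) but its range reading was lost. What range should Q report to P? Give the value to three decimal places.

eq1: (x − 8.085)² + (y + 37.806)² = 61.6320249839²
eq2: (x − 30.896)² + (y + 24.567)² = 44.4252767892²
eq3: (x − 6.385)² + (y + 10.518)² = 38.3883709371²
eq1−eq2, eq1−eq3 (x²,y² cancel):
  45.622·x + 26.478·y = 1888.340730
  -3.400·x + 54.576·y = 981.575168
det = 45.622·54.576 − 26.478·-3.400 = 2579.891472
x = (1888.340730·54.576 − 26.478·981.575168) / 2579.891472 = 29.872550
y = (45.622·981.575168 − 1888.340730·-3.400) / 2579.891472 = 19.846486
|P − Q| = √((29.872550 − -3.608)² + (19.846486 − -47.248)²) = 74.984114

74.984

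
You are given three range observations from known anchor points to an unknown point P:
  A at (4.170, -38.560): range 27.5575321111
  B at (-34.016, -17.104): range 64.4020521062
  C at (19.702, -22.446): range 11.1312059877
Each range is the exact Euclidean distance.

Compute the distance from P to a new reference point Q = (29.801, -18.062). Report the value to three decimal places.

eq1: (x − 4.170)² + (y + 38.560)² = 27.5575321111²
eq2: (x + 34.016)² + (y + 17.104)² = 64.4020521062²
eq3: (x − 19.702)² + (y + 22.446)² = 11.1312059877²
eq3−eq2, eq3−eq1 (x²,y² cancel):
  -107.436·x + 10.684·y = -3466.077217
  -31.064·x − 32.228·y = -23.243049
det = -107.436·-32.228 − 10.684·-31.064 = 3794.335184
x = (-3466.077217·-32.228 − 10.684·-23.243049) / 3794.335184 = 29.505318
y = (-107.436·-23.243049 − -3466.077217·-31.064) / 3794.335184 = -27.718448
|P − Q| = √((29.505318 − 29.801)² + (-27.718448 − -18.062)²) = 9.660974

9.661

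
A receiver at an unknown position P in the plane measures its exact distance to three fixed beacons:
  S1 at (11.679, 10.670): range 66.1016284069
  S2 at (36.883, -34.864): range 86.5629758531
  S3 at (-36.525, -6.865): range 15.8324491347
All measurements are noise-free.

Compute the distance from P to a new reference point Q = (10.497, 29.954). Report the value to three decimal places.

eq1: (x − 11.679)² + (y − 10.670)² = 66.1016284069²
eq2: (x − 36.883)² + (y + 34.864)² = 86.5629758531²
eq3: (x + 36.525)² + (y + 6.865)² = 15.8324491347²
eq1−eq2, eq1−eq3 (x²,y² cancel):
  50.408·x − 91.068·y = -798.117267
  -96.408·x − 35.070·y = 5249.714741
det = 50.408·-35.070 − -91.068·-96.408 = -10547.492304
x = (-798.117267·-35.070 − -91.068·5249.714741) / -10547.492304 = -47.980219
y = (50.408·5249.714741 − -798.117267·-96.408) / -10547.492304 = -17.794062
|P − Q| = √((-47.980219 − 10.497)² + (-17.794062 − 29.954)²) = 75.494785

75.495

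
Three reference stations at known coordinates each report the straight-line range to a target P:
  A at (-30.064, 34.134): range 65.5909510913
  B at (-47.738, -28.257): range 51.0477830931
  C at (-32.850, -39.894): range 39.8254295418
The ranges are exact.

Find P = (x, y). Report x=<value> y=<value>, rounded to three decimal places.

eq1: (x + 30.064)² + (y − 34.134)² = 65.5909510913²
eq2: (x + 47.738)² + (y + 28.257)² = 51.0477830931²
eq3: (x + 32.850)² + (y + 39.894)² = 39.8254295418²
eq2−eq3, eq2−eq1 (x²,y² cancel):
  29.776·x − 23.274·y = 613.090364
  35.348·x + 124.782·y = -2704.697347
det = 29.776·124.782 − -23.274·35.348 = 4538.198184
x = (613.090364·124.782 − -23.274·-2704.697347) / 4538.198184 = 2.986541
y = (29.776·-2704.697347 − 613.090364·35.348) / 4538.198184 = -22.521402

x=2.987 y=-22.521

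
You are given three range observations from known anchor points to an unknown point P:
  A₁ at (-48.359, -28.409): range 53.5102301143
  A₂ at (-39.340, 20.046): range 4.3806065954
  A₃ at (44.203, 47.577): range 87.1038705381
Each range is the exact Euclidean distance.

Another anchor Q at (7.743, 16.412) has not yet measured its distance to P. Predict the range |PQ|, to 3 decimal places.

eq1: (x + 48.359)² + (y + 28.409)² = 53.5102301143²
eq2: (x + 39.340)² + (y − 20.046)² = 4.3806065954²
eq3: (x − 44.203)² + (y − 47.577)² = 87.1038705381²
eq1−eq3, eq1−eq2 (x²,y² cancel):
  185.124·x + 151.972·y = -3651.927560
  18.038·x + 96.910·y = 1647.968567
det = 185.124·96.910 − 151.972·18.038 = 15199.095904
x = (-3651.927560·96.910 − 151.972·1647.968567) / 15199.095904 = -39.762456
y = (185.124·1647.968567 − -3651.927560·18.038) / 15199.095904 = 24.406189
|P − Q| = √((-39.762456 − 7.743)² + (24.406189 − 16.412)²) = 48.173389

48.173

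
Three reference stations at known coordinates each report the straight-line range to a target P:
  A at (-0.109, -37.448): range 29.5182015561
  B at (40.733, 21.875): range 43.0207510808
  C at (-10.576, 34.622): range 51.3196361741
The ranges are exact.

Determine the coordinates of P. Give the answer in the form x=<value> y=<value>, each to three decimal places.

eq1: (x + 0.109)² + (y + 37.448)² = 29.5182015561²
eq2: (x − 40.733)² + (y − 21.875)² = 43.0207510808²
eq3: (x + 10.576)² + (y − 34.622)² = 51.3196361741²
eq1−eq3, eq1−eq2 (x²,y² cancel):
  -20.934·x + 144.140·y = -1854.210759
  81.684·x + 118.646·y = -244.132471
det = -20.934·118.646 − 144.140·81.684 = -14257.667124
x = (-1854.210759·118.646 − 144.140·-244.132471) / -14257.667124 = 12.961828
y = (-20.934·-244.132471 − -1854.210759·81.684) / -14257.667124 = -10.981461

x=12.962 y=-10.981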